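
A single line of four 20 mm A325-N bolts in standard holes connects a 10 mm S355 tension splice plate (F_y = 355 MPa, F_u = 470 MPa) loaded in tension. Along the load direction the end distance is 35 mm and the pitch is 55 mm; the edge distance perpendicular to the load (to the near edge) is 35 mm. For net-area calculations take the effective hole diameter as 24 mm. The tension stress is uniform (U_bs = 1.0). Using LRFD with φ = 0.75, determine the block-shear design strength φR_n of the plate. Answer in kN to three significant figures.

326 kN

Shear plane L_v = 35 + 3·55 = 200 mm; A_gv = 200 × 10 = 2000 mm².
A_nv = (200 − 3.5·24) × 10 = 1160 mm².
A_nt = (35 − 0.5·24) × 10 = 230 mm².
0.6 F_u A_nv = 327.1 kN; 0.6 F_y A_gv = 426 kN → shear rupture governs the shear term.
R_n = 327.1 + 1.0 × 470 × 230 / 1000 = 435.2 kN.
Design strength φR_n = 0.75 × 435.2 = 326 kN.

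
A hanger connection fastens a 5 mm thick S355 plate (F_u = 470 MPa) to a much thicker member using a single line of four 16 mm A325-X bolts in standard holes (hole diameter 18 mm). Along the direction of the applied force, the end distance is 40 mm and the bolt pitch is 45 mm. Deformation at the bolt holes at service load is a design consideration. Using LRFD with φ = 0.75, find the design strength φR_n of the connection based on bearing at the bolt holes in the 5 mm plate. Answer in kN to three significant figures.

237 kN

Per bolt r_n = 1.2 l_c t F_u ≤ 2.4 d t F_u; upper limit = 2.4 × 16 × 5 × 470 / 1000 = 90.24 kN.
Edge bolt: l_c = 40 − 18/2 = 31 mm → 1.2 × 31 × 5 × 470 / 1000 = 87.42 → r_n = 87.42 kN.
Interior bolts: l_c = 45 − 18 = 27 mm → 1.2 × 27 × 5 × 470 / 1000 = 76.14 → r_n = 76.14 kN.
R_n = 1 × 87.42 + 3 × 76.14 = 315.8 kN.
Design strength φR_n = 0.75 × 315.8 = 237 kN.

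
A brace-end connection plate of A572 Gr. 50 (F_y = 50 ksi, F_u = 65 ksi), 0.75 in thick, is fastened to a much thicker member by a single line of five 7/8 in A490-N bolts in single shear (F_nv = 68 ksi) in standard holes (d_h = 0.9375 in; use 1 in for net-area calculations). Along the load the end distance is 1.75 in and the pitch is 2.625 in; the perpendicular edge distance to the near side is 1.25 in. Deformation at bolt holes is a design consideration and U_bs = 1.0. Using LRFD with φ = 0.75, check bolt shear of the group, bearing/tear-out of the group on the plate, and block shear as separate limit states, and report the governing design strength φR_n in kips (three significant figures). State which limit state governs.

Bolt shear: A_b = π·0.875²/4 = 0.6013 in²; R_n = 68 × 0.6013 × 5 × 1 = 204.4 kips → 0.75 × 204.4 = 153 kips.
Bearing: edge l_c = 1.281, r_n = 74.95 kips; interior l_c = 1.688, r_n = 98.72 kips; R_n = 74.95 + 4·98.72 = 469.8 kips → 352 kips.
Block shear: A_gv = 9.188, A_nv = 5.812, A_nt = 0.5625 in²; R_n = min(0.6F_uA_nv, 0.6F_yA_gv) + U_bs·F_u·A_nt = 263.2 kips → 197 kips.
Bolt shear governs: 153 kips.

153 kips (bolt shear governs)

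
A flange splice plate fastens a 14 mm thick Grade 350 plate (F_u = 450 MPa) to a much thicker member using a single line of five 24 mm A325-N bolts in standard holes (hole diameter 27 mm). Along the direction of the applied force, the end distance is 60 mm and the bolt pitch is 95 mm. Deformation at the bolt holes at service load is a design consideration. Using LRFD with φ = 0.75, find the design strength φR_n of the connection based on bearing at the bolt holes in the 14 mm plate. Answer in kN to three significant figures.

1350 kN

Per bolt r_n = 1.2 l_c t F_u ≤ 2.4 d t F_u; upper limit = 2.4 × 24 × 14 × 450 / 1000 = 362.9 kN.
Edge bolt: l_c = 60 − 27/2 = 46.5 mm → 1.2 × 46.5 × 14 × 450 / 1000 = 351.5 → r_n = 351.5 kN.
Interior bolts: l_c = 95 − 27 = 68 mm → 1.2 × 68 × 14 × 450 / 1000 = 514.1 → r_n = 362.9 kN.
R_n = 1 × 351.5 + 4 × 362.9 = 1803 kN.
Design strength φR_n = 0.75 × 1803 = 1350 kN.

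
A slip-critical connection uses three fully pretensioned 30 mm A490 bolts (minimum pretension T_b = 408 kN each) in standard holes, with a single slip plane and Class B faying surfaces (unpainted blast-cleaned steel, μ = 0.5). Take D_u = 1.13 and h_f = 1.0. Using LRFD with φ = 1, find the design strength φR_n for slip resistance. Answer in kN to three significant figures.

R_n = μ · D_u · h_f · T_b · n_s · n_b = 0.5 × 1.13 × 1.0 × 408 × 1 × 3 = 691.6 kN.
Design strength φR_n = 1 × 691.6 = 692 kN.

692 kN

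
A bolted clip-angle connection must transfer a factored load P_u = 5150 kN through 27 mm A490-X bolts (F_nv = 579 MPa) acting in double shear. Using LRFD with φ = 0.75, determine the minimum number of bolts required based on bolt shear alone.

A_b = π·27²/4 = 572.6 mm².
Per-bolt design strength φR_n = 0.75 × 579 × 572.6 × 2 / 1000 = 497.3 kN.
n ≥ 5150 / 497.3 = 10.36 → use 11 bolts.

11 bolts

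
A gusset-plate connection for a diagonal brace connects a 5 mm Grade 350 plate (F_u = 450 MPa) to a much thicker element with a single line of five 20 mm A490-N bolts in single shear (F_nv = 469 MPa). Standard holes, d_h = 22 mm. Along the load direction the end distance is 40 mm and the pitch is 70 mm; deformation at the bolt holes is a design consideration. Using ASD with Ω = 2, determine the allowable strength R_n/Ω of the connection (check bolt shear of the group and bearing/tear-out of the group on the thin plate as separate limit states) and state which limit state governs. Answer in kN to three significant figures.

Bolt shear: A_b = π·20²/4 = 314.2 mm²; R_n = 469 × 314.2 × 5 × 1 / 1000 = 736.7 kN → 736.7 / 2 = 368 kN.
Bearing (1.2 l_c t F_u ≤ 2.4 d t F_u): upper limit = 2.4·20·5·450 / 1000 = 108 kN.
  Edge l_c = 40 − 22/2 = 29 → r_n = 78.3 kN; interior l_c = 70 − 22 = 48 → r_n = 108 kN.
  R_n,bearing = 1·78.3 + 4·108 = 510.3 kN → 510.3 / 2 = 255 kN.
Bearing governs: 255 kN.

255 kN (bearing governs)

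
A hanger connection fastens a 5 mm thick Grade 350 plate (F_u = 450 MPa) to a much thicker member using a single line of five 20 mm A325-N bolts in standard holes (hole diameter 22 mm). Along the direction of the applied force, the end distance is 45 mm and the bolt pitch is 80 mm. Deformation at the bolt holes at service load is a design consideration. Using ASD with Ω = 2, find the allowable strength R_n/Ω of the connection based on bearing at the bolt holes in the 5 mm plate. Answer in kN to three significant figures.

262 kN

Per bolt r_n = 1.2 l_c t F_u ≤ 2.4 d t F_u; upper limit = 2.4 × 20 × 5 × 450 / 1000 = 108 kN.
Edge bolt: l_c = 45 − 22/2 = 34 mm → 1.2 × 34 × 5 × 450 / 1000 = 91.8 → r_n = 91.8 kN.
Interior bolts: l_c = 80 − 22 = 58 mm → 1.2 × 58 × 5 × 450 / 1000 = 156.6 → r_n = 108 kN.
R_n = 1 × 91.8 + 4 × 108 = 523.8 kN.
Allowable strength R_n/Ω = 523.8 / 2 = 262 kN.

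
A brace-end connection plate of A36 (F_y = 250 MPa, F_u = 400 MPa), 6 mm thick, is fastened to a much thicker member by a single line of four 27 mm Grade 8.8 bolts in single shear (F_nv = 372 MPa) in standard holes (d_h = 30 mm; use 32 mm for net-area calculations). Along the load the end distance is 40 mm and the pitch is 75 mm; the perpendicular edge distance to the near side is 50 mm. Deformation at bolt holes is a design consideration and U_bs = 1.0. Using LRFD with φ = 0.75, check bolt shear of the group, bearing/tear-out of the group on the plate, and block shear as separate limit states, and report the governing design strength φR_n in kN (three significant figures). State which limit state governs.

226 kN (block shear governs)

Bolt shear: A_b = π·27²/4 = 572.6 mm²; R_n = 372 × 572.6 × 4 × 1 / 1000 = 852 kN → 0.75 × 852 = 639 kN.
Bearing: edge l_c = 25, r_n = 72 kN; interior l_c = 45, r_n = 129.6 kN; R_n = 72 + 3·129.6 = 460.8 kN → 346 kN.
Block shear: A_gv = 1590, A_nv = 918, A_nt = 204 mm²; R_n = min(0.6F_uA_nv, 0.6F_yA_gv) + U_bs·F_u·A_nt = 301.9 kN → 226 kN.
Block shear governs: 226 kN.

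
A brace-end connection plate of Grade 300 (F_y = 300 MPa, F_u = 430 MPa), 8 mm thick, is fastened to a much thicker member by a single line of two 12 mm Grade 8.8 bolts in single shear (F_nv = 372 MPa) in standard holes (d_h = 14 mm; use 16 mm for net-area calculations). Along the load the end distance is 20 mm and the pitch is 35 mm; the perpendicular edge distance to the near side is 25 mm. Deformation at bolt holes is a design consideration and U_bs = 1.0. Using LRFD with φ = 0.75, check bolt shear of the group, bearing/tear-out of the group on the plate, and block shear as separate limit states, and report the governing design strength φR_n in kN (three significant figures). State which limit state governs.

63.1 kN (bolt shear governs)

Bolt shear: A_b = π·12²/4 = 113.1 mm²; R_n = 372 × 113.1 × 2 × 1 / 1000 = 84.14 kN → 0.75 × 84.14 = 63.1 kN.
Bearing: edge l_c = 13, r_n = 53.66 kN; interior l_c = 21, r_n = 86.69 kN; R_n = 53.66 + 1·86.69 = 140.4 kN → 105 kN.
Block shear: A_gv = 440, A_nv = 248, A_nt = 136 mm²; R_n = min(0.6F_uA_nv, 0.6F_yA_gv) + U_bs·F_u·A_nt = 122.5 kN → 91.8 kN.
Bolt shear governs: 63.1 kN.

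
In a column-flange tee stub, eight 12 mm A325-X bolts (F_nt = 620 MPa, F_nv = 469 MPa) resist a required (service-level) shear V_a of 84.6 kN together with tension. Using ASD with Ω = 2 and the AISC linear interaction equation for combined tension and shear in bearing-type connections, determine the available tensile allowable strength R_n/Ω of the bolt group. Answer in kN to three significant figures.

A_b = π·12²/4 = 113.1 mm²; f_rv = 84.6 × 1000 / (8 × 113.1) = 93.5 MPa.
F'_nt = 1.3 F_nt − (Ω F_nt / F_nv) f_rv = 1.3·620 − (2·620/469)·93.5 = 558.8 MPa, capped at F_nt → F'_nt = 558.8 MPa.
R_n = F'_nt · A_b · n = 558.8 × 113.1 × 8 / 1000 = 505.6 kN.
Allowable strength R_n/Ω = 505.6 / 2 = 253 kN.

253 kN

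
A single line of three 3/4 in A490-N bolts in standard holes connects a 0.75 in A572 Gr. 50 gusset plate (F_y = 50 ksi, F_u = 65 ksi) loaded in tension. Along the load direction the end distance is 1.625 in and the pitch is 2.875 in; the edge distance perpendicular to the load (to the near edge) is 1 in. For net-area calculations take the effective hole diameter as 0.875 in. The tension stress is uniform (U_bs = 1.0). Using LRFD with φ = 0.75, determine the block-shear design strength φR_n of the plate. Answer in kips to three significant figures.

Shear plane L_v = 1.625 + 2·2.875 = 7.375 in; A_gv = 7.375 × 0.75 = 5.531 in².
A_nv = (7.375 − 2.5·0.875) × 0.75 = 3.891 in².
A_nt = (1 − 0.5·0.875) × 0.75 = 0.4219 in².
0.6 F_u A_nv = 151.7 kips; 0.6 F_y A_gv = 165.9 kips → shear rupture governs the shear term.
R_n = 151.7 + 1.0 × 65 × 0.4219 = 179.2 kips.
Design strength φR_n = 0.75 × 179.2 = 134 kips.

134 kips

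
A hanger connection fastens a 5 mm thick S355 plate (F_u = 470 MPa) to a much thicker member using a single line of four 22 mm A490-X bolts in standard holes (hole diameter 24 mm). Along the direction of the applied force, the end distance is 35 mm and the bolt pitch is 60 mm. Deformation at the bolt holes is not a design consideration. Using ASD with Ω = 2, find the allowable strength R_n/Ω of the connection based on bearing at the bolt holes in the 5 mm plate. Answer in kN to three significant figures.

231 kN

Per bolt r_n = 1.5 l_c t F_u ≤ 3.0 d t F_u; upper limit = 3.0 × 22 × 5 × 470 / 1000 = 155.1 kN.
Edge bolt: l_c = 35 − 24/2 = 23 mm → 1.5 × 23 × 5 × 470 / 1000 = 81.08 → r_n = 81.08 kN.
Interior bolts: l_c = 60 − 24 = 36 mm → 1.5 × 36 × 5 × 470 / 1000 = 126.9 → r_n = 126.9 kN.
R_n = 1 × 81.08 + 3 × 126.9 = 461.8 kN.
Allowable strength R_n/Ω = 461.8 / 2 = 231 kN.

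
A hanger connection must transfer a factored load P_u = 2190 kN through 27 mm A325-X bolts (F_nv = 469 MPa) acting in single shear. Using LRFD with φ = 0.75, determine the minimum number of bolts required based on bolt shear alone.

11 bolts

A_b = π·27²/4 = 572.6 mm².
Per-bolt design strength φR_n = 0.75 × 469 × 572.6 × 1 / 1000 = 201.4 kN.
n ≥ 2190 / 201.4 = 10.87 → use 11 bolts.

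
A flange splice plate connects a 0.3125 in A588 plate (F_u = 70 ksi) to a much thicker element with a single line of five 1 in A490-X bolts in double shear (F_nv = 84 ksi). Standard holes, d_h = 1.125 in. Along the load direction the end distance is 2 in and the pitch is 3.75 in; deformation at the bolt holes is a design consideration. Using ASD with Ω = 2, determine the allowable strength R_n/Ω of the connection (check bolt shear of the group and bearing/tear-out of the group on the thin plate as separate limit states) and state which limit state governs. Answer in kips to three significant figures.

Bolt shear: A_b = π·1²/4 = 0.7854 in²; R_n = 84 × 0.7854 × 5 × 2 = 659.7 kips → 659.7 / 2 = 330 kips.
Bearing (1.2 l_c t F_u ≤ 2.4 d t F_u): upper limit = 2.4·1·0.3125·70 = 52.5 kips.
  Edge l_c = 2 − 1.125/2 = 1.438 → r_n = 37.73 kips; interior l_c = 3.75 − 1.125 = 2.625 → r_n = 52.5 kips.
  R_n,bearing = 1·37.73 + 4·52.5 = 247.7 kips → 247.7 / 2 = 124 kips.
Bearing governs: 124 kips.

124 kips (bearing governs)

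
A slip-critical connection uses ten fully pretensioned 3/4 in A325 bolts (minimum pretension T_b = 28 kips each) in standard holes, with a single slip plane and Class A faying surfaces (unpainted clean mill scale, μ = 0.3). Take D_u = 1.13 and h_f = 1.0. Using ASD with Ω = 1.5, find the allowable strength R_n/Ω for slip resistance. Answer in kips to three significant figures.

R_n = μ · D_u · h_f · T_b · n_s · n_b = 0.3 × 1.13 × 1.0 × 28 × 1 × 10 = 94.92 kips.
Allowable strength R_n/Ω = 94.92 / 1.5 = 63.3 kips.

63.3 kips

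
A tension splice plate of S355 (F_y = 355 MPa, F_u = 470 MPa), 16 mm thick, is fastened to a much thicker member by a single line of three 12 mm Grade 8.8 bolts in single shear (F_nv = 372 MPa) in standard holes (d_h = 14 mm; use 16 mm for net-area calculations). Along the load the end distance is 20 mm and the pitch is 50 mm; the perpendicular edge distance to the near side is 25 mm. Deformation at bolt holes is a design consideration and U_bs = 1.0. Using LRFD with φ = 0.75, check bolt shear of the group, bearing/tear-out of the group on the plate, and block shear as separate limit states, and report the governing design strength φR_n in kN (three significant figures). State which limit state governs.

94.7 kN (bolt shear governs)

Bolt shear: A_b = π·12²/4 = 113.1 mm²; R_n = 372 × 113.1 × 3 × 1 / 1000 = 126.2 kN → 0.75 × 126.2 = 94.7 kN.
Bearing: edge l_c = 13, r_n = 117.3 kN; interior l_c = 36, r_n = 216.6 kN; R_n = 117.3 + 2·216.6 = 550.5 kN → 413 kN.
Block shear: A_gv = 1920, A_nv = 1280, A_nt = 272 mm²; R_n = min(0.6F_uA_nv, 0.6F_yA_gv) + U_bs·F_u·A_nt = 488.8 kN → 367 kN.
Bolt shear governs: 94.7 kN.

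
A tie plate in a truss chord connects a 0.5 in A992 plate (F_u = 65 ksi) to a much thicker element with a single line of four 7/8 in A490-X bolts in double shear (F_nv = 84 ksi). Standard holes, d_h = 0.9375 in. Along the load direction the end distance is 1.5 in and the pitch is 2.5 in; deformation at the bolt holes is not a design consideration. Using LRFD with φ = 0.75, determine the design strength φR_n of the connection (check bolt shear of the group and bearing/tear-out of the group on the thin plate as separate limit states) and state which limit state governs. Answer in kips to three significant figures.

209 kips (bearing governs)

Bolt shear: A_b = π·0.875²/4 = 0.6013 in²; R_n = 84 × 0.6013 × 4 × 2 = 404.1 kips → 0.75 × 404.1 = 303 kips.
Bearing (1.5 l_c t F_u ≤ 3.0 d t F_u): upper limit = 3.0·0.875·0.5·65 = 85.31 kips.
  Edge l_c = 1.5 − 0.9375/2 = 1.031 → r_n = 50.27 kips; interior l_c = 2.5 − 0.9375 = 1.562 → r_n = 76.17 kips.
  R_n,bearing = 1·50.27 + 3·76.17 = 278.8 kips → 0.75 × 278.8 = 209 kips.
Bearing governs: 209 kips.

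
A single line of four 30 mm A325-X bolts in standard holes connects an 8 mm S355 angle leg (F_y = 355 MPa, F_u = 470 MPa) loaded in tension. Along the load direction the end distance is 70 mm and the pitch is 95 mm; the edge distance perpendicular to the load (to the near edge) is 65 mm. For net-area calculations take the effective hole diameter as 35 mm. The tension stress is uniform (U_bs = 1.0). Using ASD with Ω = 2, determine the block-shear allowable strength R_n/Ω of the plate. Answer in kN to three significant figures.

Shear plane L_v = 70 + 3·95 = 355 mm; A_gv = 355 × 8 = 2840 mm².
A_nv = (355 − 3.5·35) × 8 = 1860 mm².
A_nt = (65 − 0.5·35) × 8 = 380 mm².
0.6 F_u A_nv = 524.5 kN; 0.6 F_y A_gv = 604.9 kN → shear rupture governs the shear term.
R_n = 524.5 + 1.0 × 470 × 380 / 1000 = 703.1 kN.
Allowable strength R_n/Ω = 703.1 / 2 = 352 kN.

352 kN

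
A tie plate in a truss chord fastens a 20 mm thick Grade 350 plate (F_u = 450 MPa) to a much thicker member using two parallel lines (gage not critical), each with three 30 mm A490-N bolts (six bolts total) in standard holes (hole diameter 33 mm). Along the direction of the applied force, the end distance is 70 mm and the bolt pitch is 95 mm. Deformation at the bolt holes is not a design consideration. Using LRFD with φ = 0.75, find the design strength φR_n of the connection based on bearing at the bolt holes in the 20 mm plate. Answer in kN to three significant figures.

3510 kN

Per bolt r_n = 1.5 l_c t F_u ≤ 3.0 d t F_u; upper limit = 3.0 × 30 × 20 × 450 / 1000 = 810 kN.
Edge bolt: l_c = 70 − 33/2 = 53.5 mm → 1.5 × 53.5 × 20 × 450 / 1000 = 722.2 → r_n = 722.2 kN.
Interior bolts: l_c = 95 − 33 = 62 mm → 1.5 × 62 × 20 × 450 / 1000 = 837 → r_n = 810 kN.
R_n = 2 × 722.2 + 4 × 810 = 4684 kN.
Design strength φR_n = 0.75 × 4684 = 3510 kN.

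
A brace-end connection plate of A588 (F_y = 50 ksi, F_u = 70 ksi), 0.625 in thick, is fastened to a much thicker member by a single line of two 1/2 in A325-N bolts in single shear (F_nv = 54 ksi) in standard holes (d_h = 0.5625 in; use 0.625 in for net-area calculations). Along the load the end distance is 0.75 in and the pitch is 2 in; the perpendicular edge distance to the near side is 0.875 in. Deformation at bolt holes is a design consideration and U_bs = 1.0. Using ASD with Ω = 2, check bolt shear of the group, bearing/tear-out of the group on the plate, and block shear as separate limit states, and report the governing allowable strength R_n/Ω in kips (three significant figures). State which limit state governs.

Bolt shear: A_b = π·0.5²/4 = 0.1963 in²; R_n = 54 × 0.1963 × 2 × 1 = 21.21 kips → 21.21 / 2 = 10.6 kips.
Bearing: edge l_c = 0.4688, r_n = 24.61 kips; interior l_c = 1.438, r_n = 52.5 kips; R_n = 24.61 + 1·52.5 = 77.11 kips → 38.6 kips.
Block shear: A_gv = 1.719, A_nv = 1.133, A_nt = 0.3516 in²; R_n = min(0.6F_uA_nv, 0.6F_yA_gv) + U_bs·F_u·A_nt = 72.19 kips → 36.1 kips.
Bolt shear governs: 10.6 kips.

10.6 kips (bolt shear governs)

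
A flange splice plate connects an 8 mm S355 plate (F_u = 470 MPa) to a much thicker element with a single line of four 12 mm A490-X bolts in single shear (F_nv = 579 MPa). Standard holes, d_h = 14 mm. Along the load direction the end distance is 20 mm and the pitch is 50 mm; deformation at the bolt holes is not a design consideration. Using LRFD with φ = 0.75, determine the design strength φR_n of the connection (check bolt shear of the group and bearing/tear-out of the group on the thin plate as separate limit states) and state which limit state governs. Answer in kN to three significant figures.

196 kN (bolt shear governs)

Bolt shear: A_b = π·12²/4 = 113.1 mm²; R_n = 579 × 113.1 × 4 × 1 / 1000 = 261.9 kN → 0.75 × 261.9 = 196 kN.
Bearing (1.5 l_c t F_u ≤ 3.0 d t F_u): upper limit = 3.0·12·8·470 / 1000 = 135.4 kN.
  Edge l_c = 20 − 14/2 = 13 → r_n = 73.32 kN; interior l_c = 50 − 14 = 36 → r_n = 135.4 kN.
  R_n,bearing = 1·73.32 + 3·135.4 = 479.4 kN → 0.75 × 479.4 = 360 kN.
Bolt shear governs: 196 kN.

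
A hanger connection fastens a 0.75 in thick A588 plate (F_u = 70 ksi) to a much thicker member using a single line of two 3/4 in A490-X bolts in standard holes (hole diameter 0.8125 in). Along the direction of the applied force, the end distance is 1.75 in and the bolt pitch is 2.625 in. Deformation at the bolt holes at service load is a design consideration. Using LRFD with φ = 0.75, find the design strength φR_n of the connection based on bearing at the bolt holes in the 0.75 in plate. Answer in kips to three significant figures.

134 kips

Per bolt r_n = 1.2 l_c t F_u ≤ 2.4 d t F_u; upper limit = 2.4 × 0.75 × 0.75 × 70 = 94.5 kips.
Edge bolt: l_c = 1.75 − 0.8125/2 = 1.344 in → 1.2 × 1.344 × 0.75 × 70 = 84.66 → r_n = 84.66 kips.
Interior bolts: l_c = 2.625 − 0.8125 = 1.812 in → 1.2 × 1.812 × 0.75 × 70 = 114.2 → r_n = 94.5 kips.
R_n = 1 × 84.66 + 1 × 94.5 = 179.2 kips.
Design strength φR_n = 0.75 × 179.2 = 134 kips.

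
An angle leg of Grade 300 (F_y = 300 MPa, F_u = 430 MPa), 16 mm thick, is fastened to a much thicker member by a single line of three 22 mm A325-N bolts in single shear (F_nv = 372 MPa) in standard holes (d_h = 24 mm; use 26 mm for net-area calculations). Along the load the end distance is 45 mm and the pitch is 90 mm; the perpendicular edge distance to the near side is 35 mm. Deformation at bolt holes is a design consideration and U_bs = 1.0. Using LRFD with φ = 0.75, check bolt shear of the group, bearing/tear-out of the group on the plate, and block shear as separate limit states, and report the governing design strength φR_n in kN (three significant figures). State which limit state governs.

318 kN (bolt shear governs)

Bolt shear: A_b = π·22²/4 = 380.1 mm²; R_n = 372 × 380.1 × 3 × 1 / 1000 = 424.2 kN → 0.75 × 424.2 = 318 kN.
Bearing: edge l_c = 33, r_n = 272.4 kN; interior l_c = 66, r_n = 363.3 kN; R_n = 272.4 + 2·363.3 = 999 kN → 749 kN.
Block shear: A_gv = 3600, A_nv = 2560, A_nt = 352 mm²; R_n = min(0.6F_uA_nv, 0.6F_yA_gv) + U_bs·F_u·A_nt = 799.4 kN → 600 kN.
Bolt shear governs: 318 kN.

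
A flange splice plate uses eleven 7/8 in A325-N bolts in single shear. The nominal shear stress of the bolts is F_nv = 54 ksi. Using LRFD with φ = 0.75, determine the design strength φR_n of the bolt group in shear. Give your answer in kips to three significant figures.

A_b = π × 0.875² / 4 = 0.6013 in².
R_n = F_nv · A_b · n · n_s = 54 × 0.6013 × 11 × 1 = 357.2 kips.
Design strength φR_n = 0.75 × 357.2 = 268 kips.

268 kips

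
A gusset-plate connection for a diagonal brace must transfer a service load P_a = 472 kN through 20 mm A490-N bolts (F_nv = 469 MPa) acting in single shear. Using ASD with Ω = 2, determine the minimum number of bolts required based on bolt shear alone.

A_b = π·20²/4 = 314.2 mm².
Per-bolt allowable strength R_n/Ω = 469 × 314.2 × 1 / 1000 / 2 = 73.67 kN.
n ≥ 472 / 73.67 = 6.407 → use 7 bolts.

7 bolts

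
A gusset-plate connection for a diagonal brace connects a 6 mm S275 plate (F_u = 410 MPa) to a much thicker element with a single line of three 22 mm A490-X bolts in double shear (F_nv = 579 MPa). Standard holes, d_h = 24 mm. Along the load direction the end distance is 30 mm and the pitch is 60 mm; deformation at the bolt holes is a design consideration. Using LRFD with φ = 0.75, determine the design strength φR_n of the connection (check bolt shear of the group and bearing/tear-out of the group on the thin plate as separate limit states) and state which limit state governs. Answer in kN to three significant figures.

199 kN (bearing governs)

Bolt shear: A_b = π·22²/4 = 380.1 mm²; R_n = 579 × 380.1 × 3 × 2 / 1000 = 1321 kN → 0.75 × 1321 = 990 kN.
Bearing (1.2 l_c t F_u ≤ 2.4 d t F_u): upper limit = 2.4·22·6·410 / 1000 = 129.9 kN.
  Edge l_c = 30 − 24/2 = 18 → r_n = 53.14 kN; interior l_c = 60 − 24 = 36 → r_n = 106.3 kN.
  R_n,bearing = 1·53.14 + 2·106.3 = 265.7 kN → 0.75 × 265.7 = 199 kN.
Bearing governs: 199 kN.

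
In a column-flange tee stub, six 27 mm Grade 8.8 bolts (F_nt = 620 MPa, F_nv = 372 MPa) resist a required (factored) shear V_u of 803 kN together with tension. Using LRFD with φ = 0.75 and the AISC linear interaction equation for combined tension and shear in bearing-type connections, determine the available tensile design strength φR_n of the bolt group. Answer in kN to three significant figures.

A_b = π·27²/4 = 572.6 mm²; f_rv = 803 × 1000 / (6 × 572.6) = 233.7 MPa.
F'_nt = 1.3 F_nt − (F_nt / φF_nv) f_rv = 1.3·620 − (620/(0.75·372))·233.7 = 286.6 MPa, capped at F_nt → F'_nt = 286.6 MPa.
R_n = F'_nt · A_b · n = 286.6 × 572.6 × 6 / 1000 = 984.4 kN.
Design strength φR_n = 0.75 × 984.4 = 738 kN.

738 kN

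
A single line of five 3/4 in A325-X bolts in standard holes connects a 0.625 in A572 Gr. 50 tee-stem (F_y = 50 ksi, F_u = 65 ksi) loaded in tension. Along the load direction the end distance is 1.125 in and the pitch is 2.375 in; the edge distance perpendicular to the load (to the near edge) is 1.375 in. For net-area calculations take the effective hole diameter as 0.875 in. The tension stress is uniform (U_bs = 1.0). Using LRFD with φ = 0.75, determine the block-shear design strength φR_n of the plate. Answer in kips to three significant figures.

Shear plane L_v = 1.125 + 4·2.375 = 10.62 in; A_gv = 10.62 × 0.625 = 6.641 in².
A_nv = (10.62 − 4.5·0.875) × 0.625 = 4.18 in².
A_nt = (1.375 − 0.5·0.875) × 0.625 = 0.5859 in².
0.6 F_u A_nv = 163 kips; 0.6 F_y A_gv = 199.2 kips → shear rupture governs the shear term.
R_n = 163 + 1.0 × 65 × 0.5859 = 201.1 kips.
Design strength φR_n = 0.75 × 201.1 = 151 kips.

151 kips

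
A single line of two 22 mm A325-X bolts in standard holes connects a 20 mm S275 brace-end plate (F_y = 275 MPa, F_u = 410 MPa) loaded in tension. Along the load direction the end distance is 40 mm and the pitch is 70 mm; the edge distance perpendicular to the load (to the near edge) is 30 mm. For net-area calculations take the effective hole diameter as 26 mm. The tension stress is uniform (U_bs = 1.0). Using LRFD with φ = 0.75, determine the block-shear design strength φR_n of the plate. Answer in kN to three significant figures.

Shear plane L_v = 40 + 1·70 = 110 mm; A_gv = 110 × 20 = 2200 mm².
A_nv = (110 − 1.5·26) × 20 = 1420 mm².
A_nt = (30 − 0.5·26) × 20 = 340 mm².
0.6 F_u A_nv = 349.3 kN; 0.6 F_y A_gv = 363 kN → shear rupture governs the shear term.
R_n = 349.3 + 1.0 × 410 × 340 / 1000 = 488.7 kN.
Design strength φR_n = 0.75 × 488.7 = 367 kN.

367 kN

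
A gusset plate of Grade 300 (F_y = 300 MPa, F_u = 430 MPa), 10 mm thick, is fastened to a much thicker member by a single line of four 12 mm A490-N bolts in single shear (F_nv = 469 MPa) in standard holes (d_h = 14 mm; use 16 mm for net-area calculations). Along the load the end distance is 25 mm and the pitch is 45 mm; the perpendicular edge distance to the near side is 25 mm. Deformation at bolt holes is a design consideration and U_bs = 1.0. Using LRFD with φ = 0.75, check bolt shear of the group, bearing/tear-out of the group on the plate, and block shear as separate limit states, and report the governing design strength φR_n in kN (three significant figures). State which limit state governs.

159 kN (bolt shear governs)

Bolt shear: A_b = π·12²/4 = 113.1 mm²; R_n = 469 × 113.1 × 4 × 1 / 1000 = 212.2 kN → 0.75 × 212.2 = 159 kN.
Bearing: edge l_c = 18, r_n = 92.88 kN; interior l_c = 31, r_n = 123.8 kN; R_n = 92.88 + 3·123.8 = 464.4 kN → 348 kN.
Block shear: A_gv = 1600, A_nv = 1040, A_nt = 170 mm²; R_n = min(0.6F_uA_nv, 0.6F_yA_gv) + U_bs·F_u·A_nt = 341.4 kN → 256 kN.
Bolt shear governs: 159 kN.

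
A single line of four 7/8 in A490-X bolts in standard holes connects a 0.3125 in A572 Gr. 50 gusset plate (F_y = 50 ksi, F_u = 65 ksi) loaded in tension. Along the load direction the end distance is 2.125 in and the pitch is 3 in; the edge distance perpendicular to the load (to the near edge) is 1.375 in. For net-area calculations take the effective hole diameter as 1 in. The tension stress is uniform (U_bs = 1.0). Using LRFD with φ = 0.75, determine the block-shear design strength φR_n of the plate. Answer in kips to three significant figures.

Shear plane L_v = 2.125 + 3·3 = 11.12 in; A_gv = 11.12 × 0.3125 = 3.477 in².
A_nv = (11.12 − 3.5·1) × 0.3125 = 2.383 in².
A_nt = (1.375 − 0.5·1) × 0.3125 = 0.2734 in².
0.6 F_u A_nv = 92.93 kips; 0.6 F_y A_gv = 104.3 kips → shear rupture governs the shear term.
R_n = 92.93 + 1.0 × 65 × 0.2734 = 110.7 kips.
Design strength φR_n = 0.75 × 110.7 = 83 kips.

83 kips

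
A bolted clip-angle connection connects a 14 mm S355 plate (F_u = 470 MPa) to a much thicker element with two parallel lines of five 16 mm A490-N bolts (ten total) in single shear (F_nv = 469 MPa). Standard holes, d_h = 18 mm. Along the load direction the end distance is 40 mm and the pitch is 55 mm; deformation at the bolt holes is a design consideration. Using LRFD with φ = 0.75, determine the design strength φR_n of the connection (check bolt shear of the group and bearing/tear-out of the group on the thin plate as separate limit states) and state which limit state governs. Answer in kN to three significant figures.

707 kN (bolt shear governs)

Bolt shear: A_b = π·16²/4 = 201.1 mm²; R_n = 469 × 201.1 × 10 × 1 / 1000 = 943 kN → 0.75 × 943 = 707 kN.
Bearing (1.2 l_c t F_u ≤ 2.4 d t F_u): upper limit = 2.4·16·14·470 / 1000 = 252.7 kN.
  Edge l_c = 40 − 18/2 = 31 → r_n = 244.8 kN; interior l_c = 55 − 18 = 37 → r_n = 252.7 kN.
  R_n,bearing = 2·244.8 + 8·252.7 = 2511 kN → 0.75 × 2511 = 1880 kN.
Bolt shear governs: 707 kN.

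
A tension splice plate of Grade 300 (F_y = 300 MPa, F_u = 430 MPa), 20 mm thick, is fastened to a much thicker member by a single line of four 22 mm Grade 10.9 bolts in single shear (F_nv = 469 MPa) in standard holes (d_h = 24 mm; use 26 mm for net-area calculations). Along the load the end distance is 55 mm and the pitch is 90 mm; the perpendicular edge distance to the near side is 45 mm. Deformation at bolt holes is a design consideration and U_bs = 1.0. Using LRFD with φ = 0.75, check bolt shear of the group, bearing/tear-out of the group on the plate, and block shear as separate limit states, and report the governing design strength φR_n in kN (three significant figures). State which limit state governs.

Bolt shear: A_b = π·22²/4 = 380.1 mm²; R_n = 469 × 380.1 × 4 × 1 / 1000 = 713.1 kN → 0.75 × 713.1 = 535 kN.
Bearing: edge l_c = 43, r_n = 443.8 kN; interior l_c = 66, r_n = 454.1 kN; R_n = 443.8 + 3·454.1 = 1806 kN → 1350 kN.
Block shear: A_gv = 6500, A_nv = 4680, A_nt = 640 mm²; R_n = min(0.6F_uA_nv, 0.6F_yA_gv) + U_bs·F_u·A_nt = 1445 kN → 1080 kN.
Bolt shear governs: 535 kN.

535 kN (bolt shear governs)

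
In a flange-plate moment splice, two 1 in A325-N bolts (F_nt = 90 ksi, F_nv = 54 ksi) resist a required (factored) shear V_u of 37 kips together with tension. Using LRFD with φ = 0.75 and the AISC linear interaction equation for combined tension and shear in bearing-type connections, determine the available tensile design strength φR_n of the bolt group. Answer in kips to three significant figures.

76.2 kips

A_b = π·1²/4 = 0.7854 in²; f_rv = 37 / (2 × 0.7854) = 23.55 ksi.
F'_nt = 1.3 F_nt − (F_nt / φF_nv) f_rv = 1.3·90 − (90/(0.75·54))·23.55 = 64.66 ksi, capped at F_nt → F'_nt = 64.66 ksi.
R_n = F'_nt · A_b · n = 64.66 × 0.7854 × 2 = 101.6 kips.
Design strength φR_n = 0.75 × 101.6 = 76.2 kips.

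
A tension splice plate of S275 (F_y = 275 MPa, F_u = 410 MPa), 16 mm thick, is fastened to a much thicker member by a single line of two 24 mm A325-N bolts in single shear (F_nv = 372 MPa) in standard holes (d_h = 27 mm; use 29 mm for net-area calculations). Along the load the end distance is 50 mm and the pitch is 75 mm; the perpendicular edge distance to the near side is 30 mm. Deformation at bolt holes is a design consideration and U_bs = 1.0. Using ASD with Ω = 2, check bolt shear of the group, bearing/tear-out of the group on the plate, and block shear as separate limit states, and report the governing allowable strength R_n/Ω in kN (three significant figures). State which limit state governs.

Bolt shear: A_b = π·24²/4 = 452.4 mm²; R_n = 372 × 452.4 × 2 × 1 / 1000 = 336.6 kN → 336.6 / 2 = 168 kN.
Bearing: edge l_c = 36.5, r_n = 287.3 kN; interior l_c = 48, r_n = 377.9 kN; R_n = 287.3 + 1·377.9 = 665.2 kN → 333 kN.
Block shear: A_gv = 2000, A_nv = 1304, A_nt = 248 mm²; R_n = min(0.6F_uA_nv, 0.6F_yA_gv) + U_bs·F_u·A_nt = 422.5 kN → 211 kN.
Bolt shear governs: 168 kN.

168 kN (bolt shear governs)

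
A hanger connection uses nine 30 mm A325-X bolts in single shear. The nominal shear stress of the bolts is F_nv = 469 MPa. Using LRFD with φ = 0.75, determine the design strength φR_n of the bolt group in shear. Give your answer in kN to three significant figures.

A_b = π × 30² / 4 = 706.9 mm².
R_n = F_nv · A_b · n · n_s = 469 × 706.9 × 9 × 1 / 1000 = 2984 kN.
Design strength φR_n = 0.75 × 2984 = 2240 kN.

2240 kN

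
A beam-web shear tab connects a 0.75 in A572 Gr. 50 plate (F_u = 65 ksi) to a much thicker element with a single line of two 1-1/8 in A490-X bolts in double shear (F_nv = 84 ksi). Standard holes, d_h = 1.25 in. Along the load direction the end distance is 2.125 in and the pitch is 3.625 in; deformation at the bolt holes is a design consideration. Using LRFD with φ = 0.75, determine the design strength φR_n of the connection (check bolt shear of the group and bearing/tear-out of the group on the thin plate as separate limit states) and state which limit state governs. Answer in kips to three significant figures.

Bolt shear: A_b = π·1.125²/4 = 0.994 in²; R_n = 84 × 0.994 × 2 × 2 = 334 kips → 0.75 × 334 = 250 kips.
Bearing (1.2 l_c t F_u ≤ 2.4 d t F_u): upper limit = 2.4·1.125·0.75·65 = 131.6 kips.
  Edge l_c = 2.125 − 1.25/2 = 1.5 → r_n = 87.75 kips; interior l_c = 3.625 − 1.25 = 2.375 → r_n = 131.6 kips.
  R_n,bearing = 1·87.75 + 1·131.6 = 219.4 kips → 0.75 × 219.4 = 165 kips.
Bearing governs: 165 kips.

165 kips (bearing governs)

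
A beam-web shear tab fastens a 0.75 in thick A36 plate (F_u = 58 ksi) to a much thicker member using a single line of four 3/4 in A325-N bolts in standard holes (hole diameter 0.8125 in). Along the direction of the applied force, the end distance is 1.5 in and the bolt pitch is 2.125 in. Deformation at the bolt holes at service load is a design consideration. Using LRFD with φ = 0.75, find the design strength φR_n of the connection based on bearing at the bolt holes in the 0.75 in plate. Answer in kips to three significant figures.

Per bolt r_n = 1.2 l_c t F_u ≤ 2.4 d t F_u; upper limit = 2.4 × 0.75 × 0.75 × 58 = 78.3 kips.
Edge bolt: l_c = 1.5 − 0.8125/2 = 1.094 in → 1.2 × 1.094 × 0.75 × 58 = 57.09 → r_n = 57.09 kips.
Interior bolts: l_c = 2.125 − 0.8125 = 1.312 in → 1.2 × 1.312 × 0.75 × 58 = 68.51 → r_n = 68.51 kips.
R_n = 1 × 57.09 + 3 × 68.51 = 262.6 kips.
Design strength φR_n = 0.75 × 262.6 = 197 kips.

197 kips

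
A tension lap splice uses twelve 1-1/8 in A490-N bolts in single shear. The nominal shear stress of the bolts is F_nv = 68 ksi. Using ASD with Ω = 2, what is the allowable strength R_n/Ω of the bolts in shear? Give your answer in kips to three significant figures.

406 kips

A_b = π × 1.125² / 4 = 0.994 in².
R_n = F_nv · A_b · n · n_s = 68 × 0.994 × 12 × 1 = 811.1 kips.
Allowable strength R_n/Ω = 811.1 / 2 = 406 kips.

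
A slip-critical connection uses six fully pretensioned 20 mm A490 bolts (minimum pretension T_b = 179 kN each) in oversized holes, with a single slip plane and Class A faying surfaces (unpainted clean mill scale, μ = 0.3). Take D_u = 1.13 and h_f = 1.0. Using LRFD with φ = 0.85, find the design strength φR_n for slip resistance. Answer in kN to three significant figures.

309 kN

R_n = μ · D_u · h_f · T_b · n_s · n_b = 0.3 × 1.13 × 1.0 × 179 × 1 × 6 = 364.1 kN.
Design strength φR_n = 0.85 × 364.1 = 309 kN.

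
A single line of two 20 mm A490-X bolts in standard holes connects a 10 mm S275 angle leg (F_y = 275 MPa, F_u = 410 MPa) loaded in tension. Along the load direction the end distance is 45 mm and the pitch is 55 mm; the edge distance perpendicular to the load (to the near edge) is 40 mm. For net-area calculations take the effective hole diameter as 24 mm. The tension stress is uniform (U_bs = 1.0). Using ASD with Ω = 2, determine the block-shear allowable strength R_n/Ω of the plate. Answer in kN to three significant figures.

Shear plane L_v = 45 + 1·55 = 100 mm; A_gv = 100 × 10 = 1000 mm².
A_nv = (100 − 1.5·24) × 10 = 640 mm².
A_nt = (40 − 0.5·24) × 10 = 280 mm².
0.6 F_u A_nv = 157.4 kN; 0.6 F_y A_gv = 165 kN → shear rupture governs the shear term.
R_n = 157.4 + 1.0 × 410 × 280 / 1000 = 272.2 kN.
Allowable strength R_n/Ω = 272.2 / 2 = 136 kN.

136 kN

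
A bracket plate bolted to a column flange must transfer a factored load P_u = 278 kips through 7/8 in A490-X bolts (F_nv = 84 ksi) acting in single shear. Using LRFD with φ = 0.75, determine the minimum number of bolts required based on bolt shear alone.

A_b = π·0.875²/4 = 0.6013 in².
Per-bolt design strength φR_n = 0.75 × 84 × 0.6013 × 1 = 37.88 kips.
n ≥ 278 / 37.88 = 7.338 → use 8 bolts.

8 bolts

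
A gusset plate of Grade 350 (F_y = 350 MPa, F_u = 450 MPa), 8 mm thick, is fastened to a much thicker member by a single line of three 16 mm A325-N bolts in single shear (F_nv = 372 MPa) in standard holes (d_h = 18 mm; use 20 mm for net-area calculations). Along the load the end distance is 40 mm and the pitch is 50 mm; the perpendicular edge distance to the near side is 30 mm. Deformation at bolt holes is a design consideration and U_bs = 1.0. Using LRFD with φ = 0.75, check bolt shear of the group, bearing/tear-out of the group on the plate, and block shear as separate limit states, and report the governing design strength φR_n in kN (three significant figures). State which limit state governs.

Bolt shear: A_b = π·16²/4 = 201.1 mm²; R_n = 372 × 201.1 × 3 × 1 / 1000 = 224.4 kN → 0.75 × 224.4 = 168 kN.
Bearing: edge l_c = 31, r_n = 133.9 kN; interior l_c = 32, r_n = 138.2 kN; R_n = 133.9 + 2·138.2 = 410.4 kN → 308 kN.
Block shear: A_gv = 1120, A_nv = 720, A_nt = 160 mm²; R_n = min(0.6F_uA_nv, 0.6F_yA_gv) + U_bs·F_u·A_nt = 266.4 kN → 200 kN.
Bolt shear governs: 168 kN.

168 kN (bolt shear governs)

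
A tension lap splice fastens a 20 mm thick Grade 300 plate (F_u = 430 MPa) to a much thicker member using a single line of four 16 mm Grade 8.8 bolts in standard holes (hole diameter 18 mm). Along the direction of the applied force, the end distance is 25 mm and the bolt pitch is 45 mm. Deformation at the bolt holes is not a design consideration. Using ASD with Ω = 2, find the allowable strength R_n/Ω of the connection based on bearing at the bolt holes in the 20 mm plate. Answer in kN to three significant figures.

626 kN

Per bolt r_n = 1.5 l_c t F_u ≤ 3.0 d t F_u; upper limit = 3.0 × 16 × 20 × 430 / 1000 = 412.8 kN.
Edge bolt: l_c = 25 − 18/2 = 16 mm → 1.5 × 16 × 20 × 430 / 1000 = 206.4 → r_n = 206.4 kN.
Interior bolts: l_c = 45 − 18 = 27 mm → 1.5 × 27 × 20 × 430 / 1000 = 348.3 → r_n = 348.3 kN.
R_n = 1 × 206.4 + 3 × 348.3 = 1251 kN.
Allowable strength R_n/Ω = 1251 / 2 = 626 kN.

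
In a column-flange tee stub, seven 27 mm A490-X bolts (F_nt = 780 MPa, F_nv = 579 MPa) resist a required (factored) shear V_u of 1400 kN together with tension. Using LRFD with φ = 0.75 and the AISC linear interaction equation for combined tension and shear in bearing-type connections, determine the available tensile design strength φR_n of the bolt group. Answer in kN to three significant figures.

1160 kN

A_b = π·27²/4 = 572.6 mm²; f_rv = 1400 × 1000 / (7 × 572.6) = 349.3 MPa.
F'_nt = 1.3 F_nt − (F_nt / φF_nv) f_rv = 1.3·780 − (780/(0.75·579))·349.3 = 386.6 MPa, capped at F_nt → F'_nt = 386.6 MPa.
R_n = F'_nt · A_b · n = 386.6 × 572.6 × 7 / 1000 = 1549 kN.
Design strength φR_n = 0.75 × 1549 = 1160 kN.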